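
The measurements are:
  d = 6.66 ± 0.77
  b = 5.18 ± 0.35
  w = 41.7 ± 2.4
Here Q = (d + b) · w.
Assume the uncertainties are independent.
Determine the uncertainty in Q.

45.3

Let u = d + b = 11.8. δu = √(δd² + δb²) = √(0.593 + 0.122) = 0.846, so δu/u = 0.0714.
Q is then a monomial in u, w:
δQ/Q = √((δu/u)² + (1·δw/w)²) = √(0.00510 + 0.00331) = 0.0917
Q = 494, so δQ = 0.0917 × 494 = 45.3.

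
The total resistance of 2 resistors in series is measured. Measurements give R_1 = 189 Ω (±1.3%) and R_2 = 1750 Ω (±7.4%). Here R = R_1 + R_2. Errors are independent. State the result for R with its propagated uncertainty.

1940 ± 130 Ω

R is a linear combination, so absolute uncertainties add in quadrature:
  (δR_1)² = 6.04;  (δR_2)² = 16800
δR = √(16800) = 130 Ω
R = 1940 Ω.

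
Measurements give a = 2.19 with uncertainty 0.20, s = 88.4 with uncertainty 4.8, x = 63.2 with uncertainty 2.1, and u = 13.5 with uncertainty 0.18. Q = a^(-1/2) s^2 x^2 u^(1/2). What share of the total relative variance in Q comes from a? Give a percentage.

11.4%

(δQ/Q)² = (−½·δa/a)² + (2·δs/s)² + (2·δx/x)² + (½·δu/u)²
  a term: (-0.5×0.0913)² = 0.00209
  s term: (2×0.0543)² = 0.0118
  x term: (2×0.0332)² = 0.00442
  u term: (0.5×0.0133)² = 4.44e-05
Total = 0.0183. Share from a = 0.00209/0.0183 = 0.114.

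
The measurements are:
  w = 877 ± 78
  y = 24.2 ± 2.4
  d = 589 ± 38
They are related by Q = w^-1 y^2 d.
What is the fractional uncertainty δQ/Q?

For a monomial Q ∝ w^-1, y^2, d, fractional errors add in quadrature:
  (-1·δw/w)² = (-1×0.0889)² = 0.00791;  (2·δy/y)² = (2×0.0992)² = 0.0393;  (1·δd/d)² = (1×0.0645)² = 0.00416
δQ/Q = √(0.0514) = 0.227

0.227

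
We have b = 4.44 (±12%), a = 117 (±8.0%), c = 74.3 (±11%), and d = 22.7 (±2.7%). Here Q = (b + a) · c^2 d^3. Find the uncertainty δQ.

Let u = b + a = 121. δu = √(δb² + δa²) = √(0.284 + 87.6) = 9.38, so δu/u = 0.0772.
Q is then a monomial in u, c, d:
δQ/Q = √((δu/u)² + (2·δc/c)² + (3·δd/d)²) = √(0.00596 + 0.0484 + 0.00656) = 0.247
Q = 7.84e+09, so δQ = 0.247 × 7.84e+09 = 1.94e+09.

1.94e+09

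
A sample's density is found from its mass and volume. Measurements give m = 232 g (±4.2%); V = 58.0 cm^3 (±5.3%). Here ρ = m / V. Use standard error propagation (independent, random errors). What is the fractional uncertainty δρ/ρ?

0.0676

Each factor contributes (exponent × relative error)² to (δρ/ρ)²:
  (1·δm/m)² = (1×0.0420)² = 0.00176;  (-1·δV/V)² = (-1×0.0530)² = 0.00281
δρ/ρ = √(0.00457) = 0.0676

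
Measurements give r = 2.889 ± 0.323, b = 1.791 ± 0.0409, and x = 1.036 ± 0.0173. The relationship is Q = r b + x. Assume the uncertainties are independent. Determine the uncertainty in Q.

0.591

Let p = r·b = 5.174. δp/p = √((1·δr/r)² + (1·δb/b)²) = √(0.0125 + 0.000522) = 0.114, so δp = 0.590.
Q = p + x: δQ = √(δp² + δx²) = √(0.349 + 0.000299) = 0.591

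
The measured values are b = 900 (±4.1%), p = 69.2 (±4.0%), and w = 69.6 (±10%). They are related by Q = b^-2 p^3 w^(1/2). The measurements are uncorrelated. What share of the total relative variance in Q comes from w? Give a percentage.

(δQ/Q)² = (-2·δb/b)² + (3·δp/p)² + (½·δw/w)²
  b term: (-2×0.0410)² = 0.00672
  p term: (3×0.0400)² = 0.0144
  w term: (0.5×0.100)² = 0.00250
Total = 0.0236. Share from w = 0.00250/0.0236 = 0.106.

10.6%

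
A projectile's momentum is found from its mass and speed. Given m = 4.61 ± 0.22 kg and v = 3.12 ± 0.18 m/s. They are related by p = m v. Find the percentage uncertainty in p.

p is a product of powers, so relative uncertainties combine in quadrature:
  (1·δm/m)² = (1×0.0477)² = 0.00228;  (1·δv/v)² = (1×0.0577)² = 0.00333
δp/p = √(0.00561) = 0.0749

7.49%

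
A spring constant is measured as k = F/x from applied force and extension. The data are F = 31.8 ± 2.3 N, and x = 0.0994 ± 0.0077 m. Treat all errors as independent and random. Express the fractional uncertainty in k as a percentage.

10.6%

For a monomial k ∝ F, x^-1, fractional errors add in quadrature:
  (1·δF/F)² = (1×0.0723)² = 0.00523;  (-1·δx/x)² = (-1×0.0775)² = 0.00600
δk/k = √(0.0112) = 0.106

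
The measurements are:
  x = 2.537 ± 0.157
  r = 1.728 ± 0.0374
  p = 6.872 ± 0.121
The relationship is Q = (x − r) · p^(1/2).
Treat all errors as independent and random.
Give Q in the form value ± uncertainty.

2.121 ± 0.423

Let u = x − r = 0.8090. δu = √(δx² + δr²) = √(0.0246 + 0.00140) = 0.161, so δu/u = 0.199.
Q is then a monomial in u, p:
δQ/Q = √((δu/u)² + (½·δp/p)²) = √(0.0398 + 7.75e-05) = 0.200
Q = 2.121, so δQ = 0.200 × 2.121 = 0.423.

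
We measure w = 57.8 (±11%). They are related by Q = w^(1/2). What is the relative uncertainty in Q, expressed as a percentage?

Q ∝ w^(1/2), so δQ/Q = |½| · δw/w = 0.5 × 0.110 = 0.0550.

5.50%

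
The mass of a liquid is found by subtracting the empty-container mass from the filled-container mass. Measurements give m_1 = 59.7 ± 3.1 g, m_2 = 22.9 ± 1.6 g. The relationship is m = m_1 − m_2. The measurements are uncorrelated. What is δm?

3.49 g

Absolute uncertainties add in quadrature for a linear combination:
  (δm_1)² = 9.61;  (δm_2)² = 2.56
δm = √(12.2) = 3.49 g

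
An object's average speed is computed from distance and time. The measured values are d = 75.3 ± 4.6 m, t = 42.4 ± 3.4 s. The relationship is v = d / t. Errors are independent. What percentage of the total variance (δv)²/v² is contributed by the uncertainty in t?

(δv/v)² = (1·δd/d)² + (-1·δt/t)²
  d term: (1×0.0611)² = 0.00373
  t term: (-1×0.0802)² = 0.00643
Total = 0.0102. Share from t = 0.00643/0.0102 = 0.633.

63.3%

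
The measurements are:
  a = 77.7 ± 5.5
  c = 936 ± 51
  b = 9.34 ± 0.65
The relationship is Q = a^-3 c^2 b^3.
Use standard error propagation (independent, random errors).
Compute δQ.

483

Each factor contributes (exponent × relative error)² to (δQ/Q)²:
  (-3·δa/a)² = (-3×0.0708)² = 0.0451;  (2·δc/c)² = (2×0.0545)² = 0.0119;  (3·δb/b)² = (3×0.0696)² = 0.0436
δQ/Q = √(0.101) = 0.317
Q = 1520, so δQ = 0.317 × 1520 = 483.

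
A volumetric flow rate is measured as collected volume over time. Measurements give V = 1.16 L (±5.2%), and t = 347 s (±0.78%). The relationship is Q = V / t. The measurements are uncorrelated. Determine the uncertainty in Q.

Since Q is a product/quotient, work with relative uncertainties:
  (1·δV/V)² = (1×0.0520)² = 0.00270;  (-1·δt/t)² = (-1×0.00780)² = 6.08e-05
δQ/Q = √(0.00276) = 0.0526
Q = 0.00334 L/s, so δQ = 0.0526 × 0.00334 = 0.000176 L/s.

0.000176 L/s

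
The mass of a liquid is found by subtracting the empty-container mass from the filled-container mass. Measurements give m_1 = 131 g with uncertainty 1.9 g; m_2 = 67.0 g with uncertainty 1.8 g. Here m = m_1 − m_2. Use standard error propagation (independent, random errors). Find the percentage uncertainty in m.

Absolute uncertainties add in quadrature for a linear combination:
  (δm_1)² = 3.61;  (δm_2)² = 3.24
δm = √(6.85) = 2.62 g
m = 64.0 g, so δm/m = 2.62/64.0 = 0.0409.

4.09%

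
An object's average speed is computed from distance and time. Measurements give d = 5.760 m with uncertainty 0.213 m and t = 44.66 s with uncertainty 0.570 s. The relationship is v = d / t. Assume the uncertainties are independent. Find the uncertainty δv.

0.00505 m/s

v is a product of powers, so relative uncertainties combine in quadrature:
  (1·δd/d)² = (1×0.0370)² = 0.00137;  (-1·δt/t)² = (-1×0.0128)² = 0.000163
δv/v = √(0.00153) = 0.0391
v = 0.1290 m/s, so δv = 0.0391 × 0.1290 = 0.00505 m/s.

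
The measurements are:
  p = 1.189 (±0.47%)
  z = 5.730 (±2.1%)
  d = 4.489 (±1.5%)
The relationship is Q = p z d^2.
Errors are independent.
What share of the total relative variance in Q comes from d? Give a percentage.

66.0%

(δQ/Q)² = (1·δp/p)² + (1·δz/z)² + (2·δd/d)²
  p term: (1×0.00470)² = 2.21e-05
  z term: (1×0.0210)² = 0.000441
  d term: (2×0.0150)² = 0.000900
Total = 0.00136. Share from d = 0.000900/0.00136 = 0.660.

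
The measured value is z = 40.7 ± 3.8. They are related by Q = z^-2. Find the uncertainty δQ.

0.000113

Q ∝ z^-2, so δQ/Q = |-2| · δz/z = 2 × 0.0934 = 0.187.
Q = 0.000604, so δQ = 0.187 × 0.000604 = 0.000113.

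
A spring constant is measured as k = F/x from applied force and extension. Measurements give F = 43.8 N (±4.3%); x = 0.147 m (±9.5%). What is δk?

k is a product of powers, so relative uncertainties combine in quadrature:
  (1·δF/F)² = (1×0.0430)² = 0.00185;  (-1·δx/x)² = (-1×0.0950)² = 0.00903
δk/k = √(0.0109) = 0.104
k = 298 N/m, so δk = 0.104 × 298 = 31.1 N/m.

31.1 N/m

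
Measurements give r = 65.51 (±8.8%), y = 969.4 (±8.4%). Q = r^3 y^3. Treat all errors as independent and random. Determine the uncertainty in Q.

Since Q is a product/quotient, work with relative uncertainties:
  (3·δr/r)² = (3×0.0880)² = 0.0697;  (3·δy/y)² = (3×0.0840)² = 0.0635
δQ/Q = √(0.133) = 0.365
Q = 2.561e+14, so δQ = 0.365 × 2.561e+14 = 9.35e+13.

9.35e+13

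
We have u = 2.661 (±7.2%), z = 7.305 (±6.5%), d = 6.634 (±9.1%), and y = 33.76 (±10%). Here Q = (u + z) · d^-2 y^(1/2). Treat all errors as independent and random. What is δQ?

Let w = u + z = 9.966. δw = √(δu² + δz²) = √(0.0367 + 0.225) = 0.512, so δw/w = 0.0514.
Q is then a monomial in w, d, y:
δQ/Q = √((δw/w)² + (-2·δd/d)² + (½·δy/y)²) = √(0.00264 + 0.0331 + 0.00250) = 0.196
Q = 1.316, so δQ = 0.196 × 1.316 = 0.257.

0.257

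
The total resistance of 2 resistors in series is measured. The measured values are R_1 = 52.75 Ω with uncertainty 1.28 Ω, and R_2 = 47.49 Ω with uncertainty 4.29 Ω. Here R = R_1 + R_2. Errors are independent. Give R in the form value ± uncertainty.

Each term contributes (cᵢ δxᵢ)² to (δR)²:
  (δR_1)² = 1.64;  (δR_2)² = 18.4
δR = √(20.0) = 4.48 Ω
R = 100.2 Ω.

100.2 ± 4.48 Ω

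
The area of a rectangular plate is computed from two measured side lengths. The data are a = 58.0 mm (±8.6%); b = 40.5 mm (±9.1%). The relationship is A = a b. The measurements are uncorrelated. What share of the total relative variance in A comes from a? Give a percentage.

(δA/A)² = (1·δa/a)² + (1·δb/b)²
  a term: (1×0.0860)² = 0.00740
  b term: (1×0.0910)² = 0.00828
Total = 0.0157. Share from a = 0.00740/0.0157 = 0.472.

47.2%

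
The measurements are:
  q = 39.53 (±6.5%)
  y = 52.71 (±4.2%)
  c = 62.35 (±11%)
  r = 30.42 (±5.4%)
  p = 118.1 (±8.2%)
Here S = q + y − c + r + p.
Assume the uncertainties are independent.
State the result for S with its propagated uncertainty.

178.4 ± 12.5

Each term contributes (cᵢ δxᵢ)² to (δS)²:
  (δq)² = 6.60;  (δy)² = 4.90;  (δc)² = 47.0;  (δr)² = 2.70;  (δp)² = 93.8
δS = √(155) = 12.5
S = 178.4.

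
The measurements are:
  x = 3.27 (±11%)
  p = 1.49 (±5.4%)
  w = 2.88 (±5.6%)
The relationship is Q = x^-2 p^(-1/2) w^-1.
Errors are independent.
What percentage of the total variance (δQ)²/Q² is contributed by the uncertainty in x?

92.6%

(δQ/Q)² = (-2·δx/x)² + (−½·δp/p)² + (-1·δw/w)²
  x term: (-2×0.110)² = 0.0484
  p term: (-0.5×0.0540)² = 0.000729
  w term: (-1×0.0560)² = 0.00314
Total = 0.0523. Share from x = 0.0484/0.0523 = 0.926.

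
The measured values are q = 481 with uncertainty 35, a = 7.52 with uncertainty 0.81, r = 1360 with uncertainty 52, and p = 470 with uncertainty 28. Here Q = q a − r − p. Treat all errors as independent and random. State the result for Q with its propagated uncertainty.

1790 ± 474

Let w = q·a = 3620. δw/w = √((1·δq/q)² + (1·δa/a)²) = √(0.00529 + 0.0116) = 0.130, so δw = 470.
Q = w − r − p: δQ = √(δw² + δr² + δp²) = √(2.21e+05 + 2700 + 784) = 474
Q = 1790.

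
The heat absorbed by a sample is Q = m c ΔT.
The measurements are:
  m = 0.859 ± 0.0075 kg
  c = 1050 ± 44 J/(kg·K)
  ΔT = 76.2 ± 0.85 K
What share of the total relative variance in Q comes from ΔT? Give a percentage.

(δQ/Q)² = (1·δm/m)² + (1·δc/c)² + (1·δΔT/ΔT)²
  m term: (1×0.00873)² = 7.62e-05
  c term: (1×0.0419)² = 0.00176
  ΔT term: (1×0.0112)² = 0.000124
Total = 0.00196. Share from ΔT = 0.000124/0.00196 = 0.0636.

6.36%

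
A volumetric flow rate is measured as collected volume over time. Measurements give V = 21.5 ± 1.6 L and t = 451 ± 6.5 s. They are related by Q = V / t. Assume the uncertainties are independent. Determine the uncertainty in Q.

0.00361 L/s

For a monomial Q ∝ V, t^-1, fractional errors add in quadrature:
  (1·δV/V)² = (1×0.0744)² = 0.00554;  (-1·δt/t)² = (-1×0.0144)² = 0.000208
δQ/Q = √(0.00575) = 0.0758
Q = 0.0477 L/s, so δQ = 0.0758 × 0.0477 = 0.00361 L/s.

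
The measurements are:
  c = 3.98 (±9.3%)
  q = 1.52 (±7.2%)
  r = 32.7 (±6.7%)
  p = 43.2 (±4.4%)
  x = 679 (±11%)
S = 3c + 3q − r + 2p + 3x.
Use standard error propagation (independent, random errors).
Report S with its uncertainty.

2110 ± 224

Absolute uncertainties add in quadrature for a linear combination:
  (3·δc)² = 1.23;  (3·δq)² = 0.108;  (δr)² = 4.80;  (2·δp)² = 14.5;  (3·δx)² = 50200
δS = √(50200) = 224
S = 2110.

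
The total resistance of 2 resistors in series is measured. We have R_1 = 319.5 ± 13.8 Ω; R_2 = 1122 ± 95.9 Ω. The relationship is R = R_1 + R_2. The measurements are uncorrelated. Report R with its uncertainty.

Absolute uncertainties add in quadrature for a linear combination:
  (δR_1)² = 190;  (δR_2)² = 9200
δR = √(9390) = 96.9 Ω
R = 1442 Ω.

1442 ± 96.9 Ω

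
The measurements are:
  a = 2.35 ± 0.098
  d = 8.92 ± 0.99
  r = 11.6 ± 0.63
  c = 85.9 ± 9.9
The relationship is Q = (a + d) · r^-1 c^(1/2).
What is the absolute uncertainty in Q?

1.07

Let u = a + d = 11.3. δu = √(δa² + δd²) = √(0.00960 + 0.980) = 0.995, so δu/u = 0.0883.
Q is then a monomial in u, r, c:
δQ/Q = √((δu/u)² + (-1·δr/r)² + (½·δc/c)²) = √(0.00779 + 0.00295 + 0.00332) = 0.119
Q = 9.00, so δQ = 0.119 × 9.00 = 1.07.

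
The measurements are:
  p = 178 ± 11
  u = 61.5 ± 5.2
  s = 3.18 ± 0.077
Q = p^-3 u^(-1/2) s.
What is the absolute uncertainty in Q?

Each factor contributes (exponent × relative error)² to (δQ/Q)²:
  (-3·δp/p)² = (-3×0.0618)² = 0.0344;  (−½·δu/u)² = (-0.5×0.0846)² = 0.00179;  (1·δs/s)² = (1×0.0242)² = 0.000586
δQ/Q = √(0.0367) = 0.192
Q = 7.19e-08, so δQ = 0.192 × 7.19e-08 = 1.38e-08.

1.38e-08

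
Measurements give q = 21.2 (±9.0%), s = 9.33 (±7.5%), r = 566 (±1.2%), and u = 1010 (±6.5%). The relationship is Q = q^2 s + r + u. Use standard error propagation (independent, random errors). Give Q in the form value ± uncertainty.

5770 ± 820

Let p = q^2·s = 4190. δp/p = √((2·δq/q)² + (1·δs/s)²) = √(0.0324 + 0.00562) = 0.195, so δp = 818.
Q = p + r + u: δQ = √(δp² + δr² + δu²) = √(6.69e+05 + 46.1 + 4310) = 820
Q = 5770.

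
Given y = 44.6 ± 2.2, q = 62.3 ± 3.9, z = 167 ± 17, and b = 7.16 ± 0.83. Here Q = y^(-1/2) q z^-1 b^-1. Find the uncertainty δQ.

Relative error in a monomial: (δQ/Q)² = Σ (nᵢ · δxᵢ/xᵢ)².
  (−½·δy/y)² = (-0.5×0.0493)² = 0.000608;  (1·δq/q)² = (1×0.0626)² = 0.00392;  (-1·δz/z)² = (-1×0.102)² = 0.0104;  (-1·δb/b)² = (-1×0.116)² = 0.0134
δQ/Q = √(0.0283) = 0.168
Q = 0.00780, so δQ = 0.168 × 0.00780 = 0.00131.

0.00131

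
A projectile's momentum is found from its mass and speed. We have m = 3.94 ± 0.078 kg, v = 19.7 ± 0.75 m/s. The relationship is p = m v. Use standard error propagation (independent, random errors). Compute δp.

For a monomial p ∝ m, v, fractional errors add in quadrature:
  (1·δm/m)² = (1×0.0198)² = 0.000392;  (1·δv/v)² = (1×0.0381)² = 0.00145
δp/p = √(0.00184) = 0.0429
p = 77.6 kg·m/s, so δp = 0.0429 × 77.6 = 3.33 kg·m/s.

3.33 kg·m/s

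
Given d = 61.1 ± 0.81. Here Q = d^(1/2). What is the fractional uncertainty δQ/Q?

0.00663

Q ∝ d^(1/2), so δQ/Q = |½| · δd/d = 0.5 × 0.0133 = 0.00663.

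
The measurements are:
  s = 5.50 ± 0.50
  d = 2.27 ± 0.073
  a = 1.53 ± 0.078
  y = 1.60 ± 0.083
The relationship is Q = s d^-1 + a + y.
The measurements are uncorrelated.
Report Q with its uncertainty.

5.55 ± 0.260

Let p = s·d^-1 = 2.42. δp/p = √((1·δs/s)² + (-1·δd/d)²) = √(0.00826 + 0.00103) = 0.0964, so δp = 0.234.
Q = p + a + y: δQ = √(δp² + δa² + δy²) = √(0.0546 + 0.00608 + 0.00689) = 0.260
Q = 5.55.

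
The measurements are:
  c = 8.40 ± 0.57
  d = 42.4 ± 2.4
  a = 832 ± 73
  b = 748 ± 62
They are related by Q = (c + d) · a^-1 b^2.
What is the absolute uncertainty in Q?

Let u = c + d = 50.8. δu = √(δc² + δd²) = √(0.325 + 5.76) = 2.47, so δu/u = 0.0486.
Q is then a monomial in u, a, b:
δQ/Q = √((δu/u)² + (-1·δa/a)² + (2·δb/b)²) = √(0.00236 + 0.00770 + 0.0275) = 0.194
Q = 34200, so δQ = 0.194 × 34200 = 6620.

6620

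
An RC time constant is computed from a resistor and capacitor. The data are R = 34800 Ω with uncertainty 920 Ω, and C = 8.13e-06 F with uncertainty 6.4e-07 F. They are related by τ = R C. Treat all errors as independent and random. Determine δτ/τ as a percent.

Products/powers → add relative errors in quadrature, weighted by exponent:
  (1·δR/R)² = (1×0.0264)² = 0.000699;  (1·δC/C)² = (1×0.0787)² = 0.00620
δτ/τ = √(0.00690) = 0.0830

8.30%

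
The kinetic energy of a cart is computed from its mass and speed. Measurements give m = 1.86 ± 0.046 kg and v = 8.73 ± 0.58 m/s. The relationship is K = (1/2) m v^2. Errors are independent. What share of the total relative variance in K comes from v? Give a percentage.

96.7%

(δK/K)² = (1·δm/m)² + (2·δv/v)²
  m term: (1×0.0247)² = 0.000612
  v term: (2×0.0664)² = 0.0177
Total = 0.0183. Share from v = 0.0177/0.0183 = 0.967.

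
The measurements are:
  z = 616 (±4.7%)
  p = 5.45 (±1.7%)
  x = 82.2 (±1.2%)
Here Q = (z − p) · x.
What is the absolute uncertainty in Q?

2450

Let u = z − p = 611. δu = √(δz² + δp²) = √(838 + 0.00858) = 29.0, so δu/u = 0.0474.
Q is then a monomial in u, x:
δQ/Q = √((δu/u)² + (1·δx/x)²) = √(0.00225 + 0.000144) = 0.0489
Q = 50200, so δQ = 0.0489 × 50200 = 2450.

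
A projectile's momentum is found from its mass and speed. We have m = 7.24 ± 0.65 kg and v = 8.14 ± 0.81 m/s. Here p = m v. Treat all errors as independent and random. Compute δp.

Relative error in a monomial: (δp/p)² = Σ (nᵢ · δxᵢ/xᵢ)².
  (1·δm/m)² = (1×0.0898)² = 0.00806;  (1·δv/v)² = (1×0.0995)² = 0.00990
δp/p = √(0.0180) = 0.134
p = 58.9 kg·m/s, so δp = 0.134 × 58.9 = 7.90 kg·m/s.

7.90 kg·m/s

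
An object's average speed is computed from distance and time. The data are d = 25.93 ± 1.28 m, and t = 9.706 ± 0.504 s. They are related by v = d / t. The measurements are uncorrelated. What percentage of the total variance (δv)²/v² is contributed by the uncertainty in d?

(δv/v)² = (1·δd/d)² + (-1·δt/t)²
  d term: (1×0.0494)² = 0.00244
  t term: (-1×0.0519)² = 0.00270
Total = 0.00513. Share from d = 0.00244/0.00513 = 0.475.

47.5%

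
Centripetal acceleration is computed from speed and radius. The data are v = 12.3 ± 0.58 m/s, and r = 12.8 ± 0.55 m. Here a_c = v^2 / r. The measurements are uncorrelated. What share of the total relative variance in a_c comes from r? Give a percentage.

17.2%

(δa_c/a_c)² = (2·δv/v)² + (-1·δr/r)²
  v term: (2×0.0472)² = 0.00889
  r term: (-1×0.0430)² = 0.00185
Total = 0.0107. Share from r = 0.00185/0.0107 = 0.172.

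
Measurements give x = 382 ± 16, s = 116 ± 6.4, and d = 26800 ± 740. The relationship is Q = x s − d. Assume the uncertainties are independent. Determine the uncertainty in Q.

3160

Let p = x·s = 44300. δp/p = √((1·δx/x)² + (1·δs/s)²) = √(0.00175 + 0.00304) = 0.0693, so δp = 3070.
Q = p − d: δQ = √(δp² + δd²) = √(9.42e+06 + 5.48e+05) = 3160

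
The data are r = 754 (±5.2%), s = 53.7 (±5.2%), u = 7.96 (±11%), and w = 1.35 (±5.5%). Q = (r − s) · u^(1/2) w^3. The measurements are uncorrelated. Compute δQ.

Let h = r − s = 700. δh = √(δr² + δs²) = √(1540 + 7.80) = 39.3, so δh/h = 0.0561.
Q is then a monomial in h, u, w:
δQ/Q = √((δh/h)² + (½·δu/u)² + (3·δw/w)²) = √(0.00315 + 0.00302 + 0.0272) = 0.183
Q = 4860, so δQ = 0.183 × 4860 = 888.

888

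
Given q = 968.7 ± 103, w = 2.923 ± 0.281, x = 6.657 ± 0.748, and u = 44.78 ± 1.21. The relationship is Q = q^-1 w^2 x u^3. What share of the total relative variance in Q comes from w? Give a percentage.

54.8%

(δQ/Q)² = (-1·δq/q)² + (2·δw/w)² + (1·δx/x)² + (3·δu/u)²
  q term: (-1×0.106)² = 0.0113
  w term: (2×0.0961)² = 0.0370
  x term: (1×0.112)² = 0.0126
  u term: (3×0.0270)² = 0.00657
Total = 0.0675. Share from w = 0.0370/0.0675 = 0.548.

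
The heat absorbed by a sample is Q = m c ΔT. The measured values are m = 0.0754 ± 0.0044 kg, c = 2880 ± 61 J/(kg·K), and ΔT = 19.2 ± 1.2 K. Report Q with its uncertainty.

4170 ± 367 J

Relative error in a monomial: (δQ/Q)² = Σ (nᵢ · δxᵢ/xᵢ)².
  (1·δm/m)² = (1×0.0584)² = 0.00341;  (1·δc/c)² = (1×0.0212)² = 0.000449;  (1·δΔT/ΔT)² = (1×0.0625)² = 0.00391
δQ/Q = √(0.00776) = 0.0881
Q = 4170 J, so δQ = 0.0881 × 4170 = 367 J.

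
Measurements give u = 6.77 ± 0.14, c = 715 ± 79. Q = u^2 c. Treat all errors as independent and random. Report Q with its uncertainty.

32800 ± 3870

Q is a product of powers, so relative uncertainties combine in quadrature:
  (2·δu/u)² = (2×0.0207)² = 0.00171;  (1·δc/c)² = (1×0.110)² = 0.0122
δQ/Q = √(0.0139) = 0.118
Q = 32800, so δQ = 0.118 × 32800 = 3870.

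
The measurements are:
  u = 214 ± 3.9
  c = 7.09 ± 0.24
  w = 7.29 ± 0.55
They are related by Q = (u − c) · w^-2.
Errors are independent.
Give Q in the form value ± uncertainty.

Let h = u − c = 207. δh = √(δu² + δc²) = √(15.2 + 0.0576) = 3.91, so δh/h = 0.0189.
Q is then a monomial in h, w:
δQ/Q = √((δh/h)² + (-2·δw/w)²) = √(0.000357 + 0.0228) = 0.152
Q = 3.89, so δQ = 0.152 × 3.89 = 0.592.

3.89 ± 0.592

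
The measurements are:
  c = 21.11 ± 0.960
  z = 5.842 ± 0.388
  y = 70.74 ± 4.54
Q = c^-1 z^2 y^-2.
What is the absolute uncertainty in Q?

Relative error in a monomial: (δQ/Q)² = Σ (nᵢ · δxᵢ/xᵢ)².
  (-1·δc/c)² = (-1×0.0455)² = 0.00207;  (2·δz/z)² = (2×0.0664)² = 0.0176;  (-2·δy/y)² = (-2×0.0642)² = 0.0165
δQ/Q = √(0.0362) = 0.190
Q = 0.0003231, so δQ = 0.190 × 0.0003231 = 6.15e-05.

6.15e-05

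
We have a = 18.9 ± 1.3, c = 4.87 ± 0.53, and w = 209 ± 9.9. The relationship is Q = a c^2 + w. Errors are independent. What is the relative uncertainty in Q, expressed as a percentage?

Let p = a·c^2 = 448. δp/p = √((1·δa/a)² + (2·δc/c)²) = √(0.00473 + 0.0474) = 0.228, so δp = 102.
Q = p + w: δQ = √(δp² + δw²) = √(10500 + 98.0) = 103
Q = 657, so δQ/Q = 103/657 = 0.156.

15.6%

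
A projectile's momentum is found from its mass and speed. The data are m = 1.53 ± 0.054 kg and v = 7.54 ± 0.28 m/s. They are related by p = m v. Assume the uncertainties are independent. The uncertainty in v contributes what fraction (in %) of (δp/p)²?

52.5%

(δp/p)² = (1·δm/m)² + (1·δv/v)²
  m term: (1×0.0353)² = 0.00125
  v term: (1×0.0371)² = 0.00138
Total = 0.00262. Share from v = 0.00138/0.00262 = 0.525.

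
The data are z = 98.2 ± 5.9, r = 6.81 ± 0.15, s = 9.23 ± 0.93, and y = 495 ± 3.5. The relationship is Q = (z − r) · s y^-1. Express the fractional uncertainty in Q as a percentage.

12.0%

Let u = z − r = 91.4. δu = √(δz² + δr²) = √(34.8 + 0.0225) = 5.90, so δu/u = 0.0646.
Q is then a monomial in u, s, y:
δQ/Q = √((δu/u)² + (1·δs/s)² + (-1·δy/y)²) = √(0.00417 + 0.0102 + 5e-05) = 0.120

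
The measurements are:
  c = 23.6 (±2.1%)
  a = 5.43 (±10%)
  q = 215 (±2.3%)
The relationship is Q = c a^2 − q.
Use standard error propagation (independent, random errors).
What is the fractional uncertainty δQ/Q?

Let p = c·a^2 = 696. δp/p = √((1·δc/c)² + (2·δa/a)²) = √(0.000441 + 0.0400) = 0.201, so δp = 140.
Q = p − q: δQ = √(δp² + δq²) = √(19600 + 24.5) = 140
Q = 481, so δQ/Q = 140/481 = 0.291.

0.291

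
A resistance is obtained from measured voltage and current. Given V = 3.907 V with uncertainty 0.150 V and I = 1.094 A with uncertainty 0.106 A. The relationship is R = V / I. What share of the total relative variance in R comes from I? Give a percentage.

86.4%

(δR/R)² = (1·δV/V)² + (-1·δI/I)²
  V term: (1×0.0384)² = 0.00147
  I term: (-1×0.0969)² = 0.00939
Total = 0.0109. Share from I = 0.00939/0.0109 = 0.864.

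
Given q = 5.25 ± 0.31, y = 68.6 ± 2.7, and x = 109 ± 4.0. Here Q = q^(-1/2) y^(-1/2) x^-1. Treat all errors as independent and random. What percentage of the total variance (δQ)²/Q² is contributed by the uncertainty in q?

(δQ/Q)² = (−½·δq/q)² + (−½·δy/y)² + (-1·δx/x)²
  q term: (-0.5×0.0590)² = 0.000872
  y term: (-0.5×0.0394)² = 0.000387
  x term: (-1×0.0367)² = 0.00135
Total = 0.00261. Share from q = 0.000872/0.00261 = 0.335.

33.5%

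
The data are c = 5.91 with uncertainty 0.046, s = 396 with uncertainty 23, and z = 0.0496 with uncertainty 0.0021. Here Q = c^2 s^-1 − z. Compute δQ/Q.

0.148

Let p = c^2·s^-1 = 0.0882. δp/p = √((2·δc/c)² + (-1·δs/s)²) = √(0.000242 + 0.00337) = 0.0601, so δp = 0.00530.
Q = p − z: δQ = √(δp² + δz²) = √(2.81e-05 + 4.41e-06) = 0.00570
Q = 0.0386, so δQ/Q = 0.00570/0.0386 = 0.148.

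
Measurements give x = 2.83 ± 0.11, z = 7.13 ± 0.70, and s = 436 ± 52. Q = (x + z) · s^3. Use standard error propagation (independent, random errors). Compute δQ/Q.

Let u = x + z = 9.96. δu = √(δx² + δz²) = √(0.0121 + 0.490) = 0.709, so δu/u = 0.0711.
Q is then a monomial in u, s:
δQ/Q = √((δu/u)² + (3·δs/s)²) = √(0.00506 + 0.128) = 0.365

0.365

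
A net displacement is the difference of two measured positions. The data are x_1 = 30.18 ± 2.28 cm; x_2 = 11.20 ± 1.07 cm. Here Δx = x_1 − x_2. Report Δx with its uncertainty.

18.98 ± 2.52 cm

Sums and differences: (δΔx)² = Σ (cᵢ δxᵢ)².
  (δx_1)² = 5.20;  (δx_2)² = 1.14
δΔx = √(6.34) = 2.52 cm
Δx = 18.98 cm.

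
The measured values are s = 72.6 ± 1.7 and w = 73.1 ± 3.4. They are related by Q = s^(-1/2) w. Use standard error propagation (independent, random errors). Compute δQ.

Q is a product of powers, so relative uncertainties combine in quadrature:
  (−½·δs/s)² = (-0.5×0.0234)² = 0.000137;  (1·δw/w)² = (1×0.0465)² = 0.00216
δQ/Q = √(0.00230) = 0.0480
Q = 8.58, so δQ = 0.0480 × 8.58 = 0.411.

0.411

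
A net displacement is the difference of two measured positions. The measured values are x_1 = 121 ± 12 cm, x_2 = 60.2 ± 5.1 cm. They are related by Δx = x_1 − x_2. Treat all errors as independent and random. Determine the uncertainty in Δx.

13.0 cm

Absolute uncertainties add in quadrature for a linear combination:
  (δx_1)² = 144;  (δx_2)² = 26.0
δΔx = √(170) = 13.0 cm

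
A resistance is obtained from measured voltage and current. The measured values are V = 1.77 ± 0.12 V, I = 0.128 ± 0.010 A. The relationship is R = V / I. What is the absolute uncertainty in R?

Each factor contributes (exponent × relative error)² to (δR/R)²:
  (1·δV/V)² = (1×0.0678)² = 0.00460;  (-1·δI/I)² = (-1×0.0781)² = 0.00610
δR/R = √(0.0107) = 0.103
R = 13.8 Ω, so δR = 0.103 × 13.8 = 1.43 Ω.

1.43 Ω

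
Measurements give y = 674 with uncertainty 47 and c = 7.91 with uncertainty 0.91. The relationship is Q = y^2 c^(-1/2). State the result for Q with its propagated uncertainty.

Since Q is a product/quotient, work with relative uncertainties:
  (2·δy/y)² = (2×0.0697)² = 0.0195;  (−½·δc/c)² = (-0.5×0.115)² = 0.00331
δQ/Q = √(0.0228) = 0.151
Q = 1.62e+05, so δQ = 0.151 × 1.62e+05 = 24400.

(1.62 ± 0.244) × 10^5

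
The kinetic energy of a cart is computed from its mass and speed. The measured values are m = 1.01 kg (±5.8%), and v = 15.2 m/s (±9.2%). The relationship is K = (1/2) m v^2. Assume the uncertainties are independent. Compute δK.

22.5 J

For a monomial K ∝ m, v^2, fractional errors add in quadrature:
  (1·δm/m)² = (1×0.0580)² = 0.00336;  (2·δv/v)² = (2×0.0920)² = 0.0339
δK/K = √(0.0372) = 0.193
K = 117 J, so δK = 0.193 × 117 = 22.5 J.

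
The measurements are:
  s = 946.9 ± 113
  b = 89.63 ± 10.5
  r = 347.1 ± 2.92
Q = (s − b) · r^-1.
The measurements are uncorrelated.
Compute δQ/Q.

Let u = s − b = 857.3. δu = √(δs² + δb²) = √(12800 + 110) = 113, so δu/u = 0.132.
Q is then a monomial in u, r:
δQ/Q = √((δu/u)² + (-1·δr/r)²) = √(0.0175 + 7.08e-05) = 0.133

0.133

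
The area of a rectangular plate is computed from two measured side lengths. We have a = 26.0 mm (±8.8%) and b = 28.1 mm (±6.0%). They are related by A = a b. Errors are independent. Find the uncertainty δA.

77.8 mm^2

Products/powers → add relative errors in quadrature, weighted by exponent:
  (1·δa/a)² = (1×0.0880)² = 0.00774;  (1·δb/b)² = (1×0.0600)² = 0.00360
δA/A = √(0.0113) = 0.107
A = 731 mm^2, so δA = 0.107 × 731 = 77.8 mm^2.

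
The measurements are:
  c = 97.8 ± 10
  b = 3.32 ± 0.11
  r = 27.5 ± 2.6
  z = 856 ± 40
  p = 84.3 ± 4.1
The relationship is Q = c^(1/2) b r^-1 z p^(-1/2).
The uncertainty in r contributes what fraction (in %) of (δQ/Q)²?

57.9%

(δQ/Q)² = (½·δc/c)² + (1·δb/b)² + (-1·δr/r)² + (1·δz/z)² + (−½·δp/p)²
  c term: (0.5×0.102)² = 0.00261
  b term: (1×0.0331)² = 0.00110
  r term: (-1×0.0945)² = 0.00894
  z term: (1×0.0467)² = 0.00218
  p term: (-0.5×0.0486)² = 0.000591
Total = 0.0154. Share from r = 0.00894/0.0154 = 0.579.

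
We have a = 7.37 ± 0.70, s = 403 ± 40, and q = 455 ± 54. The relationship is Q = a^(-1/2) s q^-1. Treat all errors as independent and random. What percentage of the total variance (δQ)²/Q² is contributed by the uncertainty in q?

(δQ/Q)² = (−½·δa/a)² + (1·δs/s)² + (-1·δq/q)²
  a term: (-0.5×0.0950)² = 0.00226
  s term: (1×0.0993)² = 0.00985
  q term: (-1×0.119)² = 0.0141
Total = 0.0262. Share from q = 0.0141/0.0262 = 0.538.

53.8%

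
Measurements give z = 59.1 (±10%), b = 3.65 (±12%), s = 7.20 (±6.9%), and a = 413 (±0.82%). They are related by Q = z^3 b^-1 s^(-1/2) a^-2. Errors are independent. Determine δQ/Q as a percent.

For a monomial Q ∝ z^3, b^-1, s^(-1/2), a^-2, fractional errors add in quadrature:
  (3·δz/z)² = (3×0.100)² = 0.0900;  (-1·δb/b)² = (-1×0.120)² = 0.0144;  (−½·δs/s)² = (-0.5×0.0690)² = 0.00119;  (-2·δa/a)² = (-2×0.00820)² = 0.000269
δQ/Q = √(0.106) = 0.325

32.5%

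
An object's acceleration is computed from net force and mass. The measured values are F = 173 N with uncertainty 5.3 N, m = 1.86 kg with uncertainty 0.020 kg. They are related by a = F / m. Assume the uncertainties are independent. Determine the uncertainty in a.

3.02 m/s^2

Since a is a product/quotient, work with relative uncertainties:
  (1·δF/F)² = (1×0.0306)² = 0.000939;  (-1·δm/m)² = (-1×0.0108)² = 0.000116
δa/a = √(0.00105) = 0.0325
a = 93.0 m/s^2, so δa = 0.0325 × 93.0 = 3.02 m/s^2.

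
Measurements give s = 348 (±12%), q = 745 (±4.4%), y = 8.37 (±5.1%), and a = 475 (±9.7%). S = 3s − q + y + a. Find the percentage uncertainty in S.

S is a linear combination, so absolute uncertainties add in quadrature:
  (3·δs)² = 15700;  (δq)² = 1070;  (δy)² = 0.182;  (δa)² = 2120
δS = √(18900) = 137
S = 782, so δS/S = 137/782 = 0.176.

17.6%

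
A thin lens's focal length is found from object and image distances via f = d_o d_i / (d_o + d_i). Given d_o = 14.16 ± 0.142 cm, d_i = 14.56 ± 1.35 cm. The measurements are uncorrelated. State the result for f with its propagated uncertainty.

∂f/∂d_o = (d_i/(d_o+d_i))² = 0.257;  ∂f/∂d_i = (d_o/(d_o+d_i))² = 0.243
δf = √((∂f/∂d_o · δd_o)² + (∂f/∂d_i · δd_i)²) = √(0.00133 + 0.108) = 0.330 cm
f = 7.179 cm.

7.179 ± 0.330 cm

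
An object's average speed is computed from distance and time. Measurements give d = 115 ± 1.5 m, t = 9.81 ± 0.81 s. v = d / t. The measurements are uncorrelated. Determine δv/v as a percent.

Since v is a product/quotient, work with relative uncertainties:
  (1·δd/d)² = (1×0.0130)² = 0.000170;  (-1·δt/t)² = (-1×0.0826)² = 0.00682
δv/v = √(0.00699) = 0.0836

8.36%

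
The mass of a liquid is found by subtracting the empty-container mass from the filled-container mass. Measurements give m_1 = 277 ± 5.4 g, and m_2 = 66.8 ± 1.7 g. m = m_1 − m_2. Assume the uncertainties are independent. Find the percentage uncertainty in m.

2.69%

Absolute uncertainties add in quadrature for a linear combination:
  (δm_1)² = 29.2;  (δm_2)² = 2.89
δm = √(32.1) = 5.66 g
m = 210 g, so δm/m = 5.66/210 = 0.0269.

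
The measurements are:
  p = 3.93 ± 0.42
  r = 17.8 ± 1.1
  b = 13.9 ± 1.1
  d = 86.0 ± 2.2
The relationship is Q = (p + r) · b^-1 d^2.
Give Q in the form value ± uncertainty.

11600 ± 1260

Let u = p + r = 21.7. δu = √(δp² + δr²) = √(0.176 + 1.21) = 1.18, so δu/u = 0.0542.
Q is then a monomial in u, b, d:
δQ/Q = √((δu/u)² + (-1·δb/b)² + (2·δd/d)²) = √(0.00294 + 0.00626 + 0.00262) = 0.109
Q = 11600, so δQ = 0.109 × 11600 = 1260.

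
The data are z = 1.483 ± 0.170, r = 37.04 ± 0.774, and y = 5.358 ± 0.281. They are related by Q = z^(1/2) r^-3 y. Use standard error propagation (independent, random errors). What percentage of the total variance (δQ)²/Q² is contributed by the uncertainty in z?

(δQ/Q)² = (½·δz/z)² + (-3·δr/r)² + (1·δy/y)²
  z term: (0.5×0.115)² = 0.00329
  r term: (-3×0.0209)² = 0.00393
  y term: (1×0.0524)² = 0.00275
Total = 0.00997. Share from z = 0.00329/0.00997 = 0.330.

33.0%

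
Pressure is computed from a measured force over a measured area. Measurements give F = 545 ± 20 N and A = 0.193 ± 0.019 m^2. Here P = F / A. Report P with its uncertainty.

Products/powers → add relative errors in quadrature, weighted by exponent:
  (1·δF/F)² = (1×0.0367)² = 0.00135;  (-1·δA/A)² = (-1×0.0984)² = 0.00969
δP/P = √(0.0110) = 0.105
P = 2820 Pa, so δP = 0.105 × 2820 = 297 Pa.

2820 ± 297 Pa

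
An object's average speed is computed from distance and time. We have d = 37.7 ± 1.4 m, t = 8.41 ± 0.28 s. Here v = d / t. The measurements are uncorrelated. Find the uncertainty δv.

0.224 m/s

Each factor contributes (exponent × relative error)² to (δv/v)²:
  (1·δd/d)² = (1×0.0371)² = 0.00138;  (-1·δt/t)² = (-1×0.0333)² = 0.00111
δv/v = √(0.00249) = 0.0499
v = 4.48 m/s, so δv = 0.0499 × 4.48 = 0.224 m/s.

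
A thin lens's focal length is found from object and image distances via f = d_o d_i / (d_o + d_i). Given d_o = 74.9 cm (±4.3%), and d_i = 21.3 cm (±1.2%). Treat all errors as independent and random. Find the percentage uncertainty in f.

∂f/∂d_o = (d_i/(d_o+d_i))² = 0.0490;  ∂f/∂d_i = (d_o/(d_o+d_i))² = 0.606
δf = √((∂f/∂d_o · δd_o)² + (∂f/∂d_i · δd_i)²) = √(0.0249 + 0.0240) = 0.221 cm
f = 16.6 cm, so δf/f = 0.221/16.6 = 0.0133.

1.33%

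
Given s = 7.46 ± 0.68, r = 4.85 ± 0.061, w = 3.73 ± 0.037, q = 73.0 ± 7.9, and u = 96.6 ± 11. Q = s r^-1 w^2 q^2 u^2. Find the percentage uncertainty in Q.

Products/powers → add relative errors in quadrature, weighted by exponent:
  (1·δs/s)² = (1×0.0912)² = 0.00831;  (-1·δr/r)² = (-1×0.0126)² = 0.000158;  (2·δw/w)² = (2×0.00992)² = 0.000394;  (2·δq/q)² = (2×0.108)² = 0.0468;  (2·δu/u)² = (2×0.114)² = 0.0519
δQ/Q = √(0.108) = 0.328

32.8%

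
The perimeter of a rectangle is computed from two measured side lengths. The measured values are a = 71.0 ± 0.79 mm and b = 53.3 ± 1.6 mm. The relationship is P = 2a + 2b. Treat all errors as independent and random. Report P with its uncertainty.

249 ± 3.57 mm

For a sum/difference, combine absolute errors in quadrature:
  (2·δa)² = 2.50;  (2·δb)² = 10.2
δP = √(12.7) = 3.57 mm
P = 249 mm.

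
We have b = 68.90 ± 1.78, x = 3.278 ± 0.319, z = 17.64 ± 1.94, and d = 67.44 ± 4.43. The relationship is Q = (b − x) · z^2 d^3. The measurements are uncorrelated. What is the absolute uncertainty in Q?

1.86e+09

Let u = b − x = 65.62. δu = √(δb² + δx²) = √(3.17 + 0.102) = 1.81, so δu/u = 0.0276.
Q is then a monomial in u, z, d:
δQ/Q = √((δu/u)² + (2·δz/z)² + (3·δd/d)²) = √(0.000759 + 0.0484 + 0.0388) = 0.297
Q = 6.263e+09, so δQ = 0.297 × 6.263e+09 = 1.86e+09.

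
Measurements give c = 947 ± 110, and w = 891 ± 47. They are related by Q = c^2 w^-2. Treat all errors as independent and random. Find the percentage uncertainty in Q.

25.5%

For a monomial Q ∝ c^2, w^-2, fractional errors add in quadrature:
  (2·δc/c)² = (2×0.116)² = 0.0540;  (-2·δw/w)² = (-2×0.0527)² = 0.0111
δQ/Q = √(0.0651) = 0.255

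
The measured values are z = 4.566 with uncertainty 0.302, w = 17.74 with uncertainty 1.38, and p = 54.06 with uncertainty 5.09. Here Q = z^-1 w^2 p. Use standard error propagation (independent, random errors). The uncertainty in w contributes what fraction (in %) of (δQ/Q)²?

(δQ/Q)² = (-1·δz/z)² + (2·δw/w)² + (1·δp/p)²
  z term: (-1×0.0661)² = 0.00437
  w term: (2×0.0778)² = 0.0242
  p term: (1×0.0942)² = 0.00887
Total = 0.0374. Share from w = 0.0242/0.0374 = 0.646.

64.6%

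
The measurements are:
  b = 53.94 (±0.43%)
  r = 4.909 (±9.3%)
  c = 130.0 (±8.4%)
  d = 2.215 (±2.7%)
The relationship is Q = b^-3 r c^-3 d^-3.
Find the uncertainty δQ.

3.68e-13

For a monomial Q ∝ b^-3, r, c^-3, d^-3, fractional errors add in quadrature:
  (-3·δb/b)² = (-3×0.00430)² = 0.000166;  (1·δr/r)² = (1×0.0930)² = 0.00865;  (-3·δc/c)² = (-3×0.0840)² = 0.0635;  (-3·δd/d)² = (-3×0.0270)² = 0.00656
δQ/Q = √(0.0789) = 0.281
Q = 1.31e-12, so δQ = 0.281 × 1.31e-12 = 3.68e-13.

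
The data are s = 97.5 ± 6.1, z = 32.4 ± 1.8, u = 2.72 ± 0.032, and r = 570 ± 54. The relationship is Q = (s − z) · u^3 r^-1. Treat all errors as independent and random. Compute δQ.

Let w = s − z = 65.1. δw = √(δs² + δz²) = √(37.2 + 3.24) = 6.36, so δw/w = 0.0977.
Q is then a monomial in w, u, r:
δQ/Q = √((δw/w)² + (3·δu/u)² + (-1·δr/r)²) = √(0.00954 + 0.00125 + 0.00898) = 0.141
Q = 2.30, so δQ = 0.141 × 2.30 = 0.323.

0.323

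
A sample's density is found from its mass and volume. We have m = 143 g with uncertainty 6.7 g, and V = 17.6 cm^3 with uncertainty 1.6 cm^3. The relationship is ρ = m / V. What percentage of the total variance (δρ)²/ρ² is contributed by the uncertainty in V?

79.0%

(δρ/ρ)² = (1·δm/m)² + (-1·δV/V)²
  m term: (1×0.0469)² = 0.00220
  V term: (-1×0.0909)² = 0.00826
Total = 0.0105. Share from V = 0.00826/0.0105 = 0.790.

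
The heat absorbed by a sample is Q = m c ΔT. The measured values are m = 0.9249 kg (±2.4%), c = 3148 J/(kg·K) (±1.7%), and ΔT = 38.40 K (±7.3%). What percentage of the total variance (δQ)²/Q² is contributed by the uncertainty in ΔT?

(δQ/Q)² = (1·δm/m)² + (1·δc/c)² + (1·δΔT/ΔT)²
  m term: (1×0.0240)² = 0.000576
  c term: (1×0.0170)² = 0.000289
  ΔT term: (1×0.0730)² = 0.00533
Total = 0.00619. Share from ΔT = 0.00533/0.00619 = 0.860.

86.0%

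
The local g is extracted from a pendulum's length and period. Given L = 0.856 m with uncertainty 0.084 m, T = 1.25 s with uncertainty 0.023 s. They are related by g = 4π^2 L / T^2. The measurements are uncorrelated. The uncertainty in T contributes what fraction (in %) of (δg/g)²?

(δg/g)² = (1·δL/L)² + (-2·δT/T)²
  L term: (1×0.0981)² = 0.00963
  T term: (-2×0.0184)² = 0.00135
Total = 0.0110. Share from T = 0.00135/0.0110 = 0.123.

12.3%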